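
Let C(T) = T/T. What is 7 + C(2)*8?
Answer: 15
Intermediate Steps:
C(T) = 1
7 + C(2)*8 = 7 + 1*8 = 7 + 8 = 15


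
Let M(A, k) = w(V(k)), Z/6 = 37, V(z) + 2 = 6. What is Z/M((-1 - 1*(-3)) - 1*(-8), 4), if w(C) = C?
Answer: 111/2 ≈ 55.500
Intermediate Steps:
V(z) = 4 (V(z) = -2 + 6 = 4)
Z = 222 (Z = 6*37 = 222)
M(A, k) = 4
Z/M((-1 - 1*(-3)) - 1*(-8), 4) = 222/4 = 222*(¼) = 111/2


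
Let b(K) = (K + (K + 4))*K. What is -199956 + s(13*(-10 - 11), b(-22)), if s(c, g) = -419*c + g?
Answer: -84689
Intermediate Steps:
b(K) = K*(4 + 2*K) (b(K) = (K + (4 + K))*K = (4 + 2*K)*K = K*(4 + 2*K))
s(c, g) = g - 419*c
-199956 + s(13*(-10 - 11), b(-22)) = -199956 + (2*(-22)*(2 - 22) - 5447*(-10 - 11)) = -199956 + (2*(-22)*(-20) - 5447*(-21)) = -199956 + (880 - 419*(-273)) = -199956 + (880 + 114387) = -199956 + 115267 = -84689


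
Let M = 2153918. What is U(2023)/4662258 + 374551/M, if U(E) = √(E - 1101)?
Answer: 10123/58214 + √922/4662258 ≈ 0.17390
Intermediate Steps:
U(E) = √(-1101 + E)
U(2023)/4662258 + 374551/M = √(-1101 + 2023)/4662258 + 374551/2153918 = √922*(1/4662258) + 374551*(1/2153918) = √922/4662258 + 10123/58214 = 10123/58214 + √922/4662258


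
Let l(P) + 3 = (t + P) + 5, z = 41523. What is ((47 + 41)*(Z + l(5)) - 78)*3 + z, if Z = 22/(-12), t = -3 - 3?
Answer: 41069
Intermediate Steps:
t = -6
l(P) = -4 + P (l(P) = -3 + ((-6 + P) + 5) = -3 + (-1 + P) = -4 + P)
Z = -11/6 (Z = 22*(-1/12) = -11/6 ≈ -1.8333)
((47 + 41)*(Z + l(5)) - 78)*3 + z = ((47 + 41)*(-11/6 + (-4 + 5)) - 78)*3 + 41523 = (88*(-11/6 + 1) - 78)*3 + 41523 = (88*(-⅚) - 78)*3 + 41523 = (-220/3 - 78)*3 + 41523 = -454/3*3 + 41523 = -454 + 41523 = 41069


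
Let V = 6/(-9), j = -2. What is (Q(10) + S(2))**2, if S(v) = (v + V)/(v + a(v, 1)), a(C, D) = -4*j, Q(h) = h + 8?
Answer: 73984/225 ≈ 328.82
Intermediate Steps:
Q(h) = 8 + h
a(C, D) = 8 (a(C, D) = -4*(-2) = 8)
V = -2/3 (V = 6*(-1/9) = -2/3 ≈ -0.66667)
S(v) = (-2/3 + v)/(8 + v) (S(v) = (v - 2/3)/(v + 8) = (-2/3 + v)/(8 + v))
(Q(10) + S(2))**2 = ((8 + 10) + (-2/3 + 2)/(8 + 2))**2 = (18 + (4/3)/10)**2 = (18 + (1/10)*(4/3))**2 = (18 + 2/15)**2 = (272/15)**2 = 73984/225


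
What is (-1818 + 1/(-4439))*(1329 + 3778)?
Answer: -41214016021/4439 ≈ -9.2845e+6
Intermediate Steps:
(-1818 + 1/(-4439))*(1329 + 3778) = (-1818 - 1/4439)*5107 = -8070103/4439*5107 = -41214016021/4439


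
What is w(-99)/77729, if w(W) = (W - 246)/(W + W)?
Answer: 115/5130114 ≈ 2.2417e-5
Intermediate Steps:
w(W) = (-246 + W)/(2*W) (w(W) = (-246 + W)/((2*W)) = (-246 + W)*(1/(2*W)) = (-246 + W)/(2*W))
w(-99)/77729 = ((½)*(-246 - 99)/(-99))/77729 = ((½)*(-1/99)*(-345))*(1/77729) = (115/66)*(1/77729) = 115/5130114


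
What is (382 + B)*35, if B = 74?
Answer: 15960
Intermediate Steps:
(382 + B)*35 = (382 + 74)*35 = 456*35 = 15960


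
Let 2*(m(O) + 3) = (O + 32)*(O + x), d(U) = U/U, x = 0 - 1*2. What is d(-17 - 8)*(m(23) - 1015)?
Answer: -881/2 ≈ -440.50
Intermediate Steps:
x = -2 (x = 0 - 2 = -2)
d(U) = 1
m(O) = -3 + (-2 + O)*(32 + O)/2 (m(O) = -3 + ((O + 32)*(O - 2))/2 = -3 + ((32 + O)*(-2 + O))/2 = -3 + ((-2 + O)*(32 + O))/2 = -3 + (-2 + O)*(32 + O)/2)
d(-17 - 8)*(m(23) - 1015) = 1*((-35 + (½)*23² + 15*23) - 1015) = 1*((-35 + (½)*529 + 345) - 1015) = 1*((-35 + 529/2 + 345) - 1015) = 1*(1149/2 - 1015) = 1*(-881/2) = -881/2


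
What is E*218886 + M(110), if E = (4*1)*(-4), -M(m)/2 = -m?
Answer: -3501956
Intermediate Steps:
M(m) = 2*m (M(m) = -(-2)*m = 2*m)
E = -16 (E = 4*(-4) = -16)
E*218886 + M(110) = -16*218886 + 2*110 = -3502176 + 220 = -3501956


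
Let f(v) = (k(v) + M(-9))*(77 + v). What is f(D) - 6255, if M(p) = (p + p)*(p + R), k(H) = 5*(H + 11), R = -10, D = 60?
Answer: 89234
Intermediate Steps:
k(H) = 55 + 5*H (k(H) = 5*(11 + H) = 55 + 5*H)
M(p) = 2*p*(-10 + p) (M(p) = (p + p)*(p - 10) = (2*p)*(-10 + p) = 2*p*(-10 + p))
f(v) = (77 + v)*(397 + 5*v) (f(v) = ((55 + 5*v) + 2*(-9)*(-10 - 9))*(77 + v) = ((55 + 5*v) + 2*(-9)*(-19))*(77 + v) = ((55 + 5*v) + 342)*(77 + v) = (397 + 5*v)*(77 + v) = (77 + v)*(397 + 5*v))
f(D) - 6255 = (30569 + 5*60**2 + 782*60) - 6255 = (30569 + 5*3600 + 46920) - 6255 = (30569 + 18000 + 46920) - 6255 = 95489 - 6255 = 89234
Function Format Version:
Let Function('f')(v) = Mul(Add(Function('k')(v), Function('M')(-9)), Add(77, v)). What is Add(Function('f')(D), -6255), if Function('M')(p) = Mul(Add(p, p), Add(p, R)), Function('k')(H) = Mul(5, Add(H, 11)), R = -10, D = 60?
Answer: 89234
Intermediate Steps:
Function('k')(H) = Add(55, Mul(5, H)) (Function('k')(H) = Mul(5, Add(11, H)) = Add(55, Mul(5, H)))
Function('M')(p) = Mul(2, p, Add(-10, p)) (Function('M')(p) = Mul(Add(p, p), Add(p, -10)) = Mul(Mul(2, p), Add(-10, p)) = Mul(2, p, Add(-10, p)))
Function('f')(v) = Mul(Add(77, v), Add(397, Mul(5, v))) (Function('f')(v) = Mul(Add(Add(55, Mul(5, v)), Mul(2, -9, Add(-10, -9))), Add(77, v)) = Mul(Add(Add(55, Mul(5, v)), Mul(2, -9, -19)), Add(77, v)) = Mul(Add(Add(55, Mul(5, v)), 342), Add(77, v)) = Mul(Add(397, Mul(5, v)), Add(77, v)) = Mul(Add(77, v), Add(397, Mul(5, v))))
Add(Function('f')(D), -6255) = Add(Add(30569, Mul(5, Pow(60, 2)), Mul(782, 60)), -6255) = Add(Add(30569, Mul(5, 3600), 46920), -6255) = Add(Add(30569, 18000, 46920), -6255) = Add(95489, -6255) = 89234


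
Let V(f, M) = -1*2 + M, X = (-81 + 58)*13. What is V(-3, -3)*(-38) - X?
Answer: 489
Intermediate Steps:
X = -299 (X = -23*13 = -299)
V(f, M) = -2 + M
V(-3, -3)*(-38) - X = (-2 - 3)*(-38) - 1*(-299) = -5*(-38) + 299 = 190 + 299 = 489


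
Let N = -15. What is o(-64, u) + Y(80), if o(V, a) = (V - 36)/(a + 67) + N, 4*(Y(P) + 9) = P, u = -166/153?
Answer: -11128/2017 ≈ -5.5171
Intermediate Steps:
u = -166/153 (u = -166*1/153 = -166/153 ≈ -1.0850)
Y(P) = -9 + P/4
o(V, a) = -15 + (-36 + V)/(67 + a) (o(V, a) = (V - 36)/(a + 67) - 15 = (-36 + V)/(67 + a) - 15 = -15 + (-36 + V)/(67 + a))
o(-64, u) + Y(80) = (-1041 - 64 - 15*(-166/153))/(67 - 166/153) + (-9 + (¼)*80) = (-1041 - 64 + 830/51)/(10085/153) + (-9 + 20) = (153/10085)*(-55525/51) + 11 = -33315/2017 + 11 = -11128/2017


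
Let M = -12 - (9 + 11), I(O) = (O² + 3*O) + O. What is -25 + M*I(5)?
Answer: -1465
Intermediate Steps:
I(O) = O² + 4*O
M = -32 (M = -12 - 1*20 = -12 - 20 = -32)
-25 + M*I(5) = -25 - 160*(4 + 5) = -25 - 160*9 = -25 - 32*45 = -25 - 1440 = -1465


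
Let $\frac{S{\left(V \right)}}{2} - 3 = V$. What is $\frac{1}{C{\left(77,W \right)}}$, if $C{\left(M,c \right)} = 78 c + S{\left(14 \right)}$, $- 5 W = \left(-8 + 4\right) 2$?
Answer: $\frac{5}{794} \approx 0.0062972$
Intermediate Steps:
$W = \frac{8}{5}$ ($W = - \frac{\left(-8 + 4\right) 2}{5} = - \frac{\left(-4\right) 2}{5} = \left(- \frac{1}{5}\right) \left(-8\right) = \frac{8}{5} \approx 1.6$)
$S{\left(V \right)} = 6 + 2 V$
$C{\left(M,c \right)} = 34 + 78 c$ ($C{\left(M,c \right)} = 78 c + \left(6 + 2 \cdot 14\right) = 78 c + \left(6 + 28\right) = 78 c + 34 = 34 + 78 c$)
$\frac{1}{C{\left(77,W \right)}} = \frac{1}{34 + 78 \cdot \frac{8}{5}} = \frac{1}{34 + \frac{624}{5}} = \frac{1}{\frac{794}{5}} = \frac{5}{794}$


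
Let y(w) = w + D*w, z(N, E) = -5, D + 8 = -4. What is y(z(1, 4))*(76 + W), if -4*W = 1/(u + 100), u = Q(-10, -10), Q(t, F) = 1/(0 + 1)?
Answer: 1688665/404 ≈ 4179.9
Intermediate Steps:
D = -12 (D = -8 - 4 = -12)
Q(t, F) = 1 (Q(t, F) = 1/1 = 1)
u = 1
y(w) = -11*w (y(w) = w - 12*w = -11*w)
W = -1/404 (W = -1/(4*(1 + 100)) = -¼/101 = -¼*1/101 = -1/404 ≈ -0.0024752)
y(z(1, 4))*(76 + W) = (-11*(-5))*(76 - 1/404) = 55*(30703/404) = 1688665/404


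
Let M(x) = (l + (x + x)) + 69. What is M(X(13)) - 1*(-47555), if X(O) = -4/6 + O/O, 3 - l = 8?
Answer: 142859/3 ≈ 47620.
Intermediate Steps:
l = -5 (l = 3 - 1*8 = 3 - 8 = -5)
X(O) = ⅓ (X(O) = -4*⅙ + 1 = -⅔ + 1 = ⅓)
M(x) = 64 + 2*x (M(x) = (-5 + (x + x)) + 69 = (-5 + 2*x) + 69 = 64 + 2*x)
M(X(13)) - 1*(-47555) = (64 + 2*(⅓)) - 1*(-47555) = (64 + ⅔) + 47555 = 194/3 + 47555 = 142859/3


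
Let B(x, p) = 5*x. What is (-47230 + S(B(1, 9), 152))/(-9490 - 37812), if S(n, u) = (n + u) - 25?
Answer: 23549/23651 ≈ 0.99569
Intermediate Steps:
S(n, u) = -25 + n + u
(-47230 + S(B(1, 9), 152))/(-9490 - 37812) = (-47230 + (-25 + 5*1 + 152))/(-9490 - 37812) = (-47230 + (-25 + 5 + 152))/(-47302) = (-47230 + 132)*(-1/47302) = -47098*(-1/47302) = 23549/23651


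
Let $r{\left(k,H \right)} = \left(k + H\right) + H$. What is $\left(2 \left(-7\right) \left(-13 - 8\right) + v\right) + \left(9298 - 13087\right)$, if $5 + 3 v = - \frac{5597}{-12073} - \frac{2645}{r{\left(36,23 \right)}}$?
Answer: $- \frac{10416427271}{2969958} \approx -3507.3$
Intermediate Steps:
$r{\left(k,H \right)} = k + 2 H$ ($r{\left(k,H \right)} = \left(H + k\right) + H = k + 2 H$)
$v = - \frac{36424061}{2969958}$ ($v = - \frac{5}{3} + \frac{- \frac{5597}{-12073} - \frac{2645}{36 + 2 \cdot 23}}{3} = - \frac{5}{3} + \frac{\left(-5597\right) \left(- \frac{1}{12073}\right) - \frac{2645}{36 + 46}}{3} = - \frac{5}{3} + \frac{\frac{5597}{12073} - \frac{2645}{82}}{3} = - \frac{5}{3} + \frac{1}{3} \left(- \frac{31474131}{989986}\right) = - \frac{5}{3} - \frac{10491377}{989986} = - \frac{36424061}{2969958} \approx -12.264$)
$\left(2 \left(-7\right) \left(-13 - 8\right) + v\right) + \left(9298 - 13087\right) = \left(2 \left(-7\right) \left(-13 - 8\right) - \frac{36424061}{2969958}\right) + \left(9298 - 13087\right) = \left(\left(-14\right) \left(-21\right) - \frac{36424061}{2969958}\right) + \left(9298 - 13087\right) = \left(294 - \frac{36424061}{2969958}\right) - 3789 = \frac{836743591}{2969958} - 3789 = - \frac{10416427271}{2969958}$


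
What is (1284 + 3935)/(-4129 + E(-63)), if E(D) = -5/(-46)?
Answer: -240074/189929 ≈ -1.2640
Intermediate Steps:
E(D) = 5/46 (E(D) = -5*(-1/46) = 5/46)
(1284 + 3935)/(-4129 + E(-63)) = (1284 + 3935)/(-4129 + 5/46) = 5219/(-189929/46) = 5219*(-46/189929) = -240074/189929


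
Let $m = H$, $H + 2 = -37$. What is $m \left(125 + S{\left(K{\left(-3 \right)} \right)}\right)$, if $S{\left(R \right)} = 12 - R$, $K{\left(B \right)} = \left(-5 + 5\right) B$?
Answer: $-5343$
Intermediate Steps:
$K{\left(B \right)} = 0$ ($K{\left(B \right)} = 0 B = 0$)
$H = -39$ ($H = -2 - 37 = -39$)
$m = -39$
$m \left(125 + S{\left(K{\left(-3 \right)} \right)}\right) = - 39 \left(125 + \left(12 - 0\right)\right) = - 39 \left(125 + \left(12 + 0\right)\right) = - 39 \left(125 + 12\right) = \left(-39\right) 137 = -5343$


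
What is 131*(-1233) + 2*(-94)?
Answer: -161711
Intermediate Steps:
131*(-1233) + 2*(-94) = -161523 - 188 = -161711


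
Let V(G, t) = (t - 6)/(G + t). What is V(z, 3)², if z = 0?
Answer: 1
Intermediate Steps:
V(G, t) = (-6 + t)/(G + t)
V(z, 3)² = ((-6 + 3)/(0 + 3))² = (-3/3)² = ((⅓)*(-3))² = (-1)² = 1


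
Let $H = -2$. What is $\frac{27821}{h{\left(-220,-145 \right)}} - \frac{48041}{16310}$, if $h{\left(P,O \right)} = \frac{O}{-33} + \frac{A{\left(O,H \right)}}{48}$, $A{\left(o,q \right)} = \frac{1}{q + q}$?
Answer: $\frac{136842415013}{21596770} \approx 6336.2$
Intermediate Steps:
$A{\left(o,q \right)} = \frac{1}{2 q}$
$h{\left(P,O \right)} = - \frac{1}{192} - \frac{O}{33}$ ($h{\left(P,O \right)} = \frac{O}{-33} + \frac{\frac{1}{2} \frac{1}{-2}}{48} = O \left(- \frac{1}{33}\right) + \frac{1}{2} \left(- \frac{1}{2}\right) \frac{1}{48} = - \frac{O}{33} - \frac{1}{192} = - \frac{1}{192} - \frac{O}{33}$)
$\frac{27821}{h{\left(-220,-145 \right)}} - \frac{48041}{16310} = \frac{27821}{- \frac{1}{192} - - \frac{145}{33}} - \frac{48041}{16310} = \frac{27821}{- \frac{1}{192} + \frac{145}{33}} - \frac{6863}{2330} = \frac{27821}{\frac{9269}{2112}} - \frac{6863}{2330} = 27821 \cdot \frac{2112}{9269} - \frac{6863}{2330} = \frac{58757952}{9269} - \frac{6863}{2330} = \frac{136842415013}{21596770}$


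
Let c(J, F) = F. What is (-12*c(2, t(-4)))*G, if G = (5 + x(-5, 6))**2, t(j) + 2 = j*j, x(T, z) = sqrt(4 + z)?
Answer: -5880 - 1680*sqrt(10) ≈ -11193.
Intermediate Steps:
t(j) = -2 + j**2 (t(j) = -2 + j*j = -2 + j**2)
G = (5 + sqrt(10))**2 (G = (5 + sqrt(4 + 6))**2 = (5 + sqrt(10))**2 ≈ 66.623)
(-12*c(2, t(-4)))*G = (-12*(-2 + (-4)**2))*(5 + sqrt(10))**2 = (-12*(-2 + 16))*(5 + sqrt(10))**2 = (-12*14)*(5 + sqrt(10))**2 = -168*(5 + sqrt(10))**2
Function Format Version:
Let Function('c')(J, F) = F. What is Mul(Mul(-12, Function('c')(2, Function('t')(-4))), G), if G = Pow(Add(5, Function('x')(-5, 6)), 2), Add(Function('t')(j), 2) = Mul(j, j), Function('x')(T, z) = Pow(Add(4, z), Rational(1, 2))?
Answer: Add(-5880, Mul(-1680, Pow(10, Rational(1, 2)))) ≈ -11193.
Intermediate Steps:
Function('t')(j) = Add(-2, Pow(j, 2)) (Function('t')(j) = Add(-2, Mul(j, j)) = Add(-2, Pow(j, 2)))
G = Pow(Add(5, Pow(10, Rational(1, 2))), 2) (G = Pow(Add(5, Pow(Add(4, 6), Rational(1, 2))), 2) = Pow(Add(5, Pow(10, Rational(1, 2))), 2) ≈ 66.623)
Mul(Mul(-12, Function('c')(2, Function('t')(-4))), G) = Mul(Mul(-12, Add(-2, Pow(-4, 2))), Pow(Add(5, Pow(10, Rational(1, 2))), 2)) = Mul(Mul(-12, Add(-2, 16)), Pow(Add(5, Pow(10, Rational(1, 2))), 2)) = Mul(Mul(-12, 14), Pow(Add(5, Pow(10, Rational(1, 2))), 2)) = Mul(-168, Pow(Add(5, Pow(10, Rational(1, 2))), 2))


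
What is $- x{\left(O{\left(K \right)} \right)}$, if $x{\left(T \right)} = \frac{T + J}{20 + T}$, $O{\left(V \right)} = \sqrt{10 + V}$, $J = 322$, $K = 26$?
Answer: $- \frac{164}{13} \approx -12.615$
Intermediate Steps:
$x{\left(T \right)} = \frac{322 + T}{20 + T}$ ($x{\left(T \right)} = \frac{T + 322}{20 + T} = \frac{322 + T}{20 + T}$)
$- x{\left(O{\left(K \right)} \right)} = - \frac{322 + \sqrt{10 + 26}}{20 + \sqrt{10 + 26}} = - \frac{322 + \sqrt{36}}{20 + \sqrt{36}} = - \frac{322 + 6}{20 + 6} = - \frac{328}{26} = \left(-1\right) \frac{164}{13} = - \frac{164}{13}$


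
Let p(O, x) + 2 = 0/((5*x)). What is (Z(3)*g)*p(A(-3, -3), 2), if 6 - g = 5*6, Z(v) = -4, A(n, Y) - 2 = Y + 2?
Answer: -192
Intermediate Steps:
A(n, Y) = 4 + Y (A(n, Y) = 2 + (Y + 2) = 2 + (2 + Y) = 4 + Y)
g = -24 (g = 6 - 5*6 = 6 - 1*30 = 6 - 30 = -24)
p(O, x) = -2 (p(O, x) = -2 + 0/((5*x)) = -2 + 0*(1/(5*x)) = -2 + 0 = -2)
(Z(3)*g)*p(A(-3, -3), 2) = -4*(-24)*(-2) = 96*(-2) = -192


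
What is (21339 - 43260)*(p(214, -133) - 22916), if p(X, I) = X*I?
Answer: 1126257138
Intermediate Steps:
p(X, I) = I*X
(21339 - 43260)*(p(214, -133) - 22916) = (21339 - 43260)*(-133*214 - 22916) = -21921*(-28462 - 22916) = -21921*(-51378) = 1126257138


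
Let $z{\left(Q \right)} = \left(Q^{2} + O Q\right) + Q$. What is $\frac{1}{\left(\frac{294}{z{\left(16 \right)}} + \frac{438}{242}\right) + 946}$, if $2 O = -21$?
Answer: $\frac{6292}{5981407} \approx 0.0010519$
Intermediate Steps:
$O = - \frac{21}{2}$ ($O = \frac{1}{2} \left(-21\right) = - \frac{21}{2} \approx -10.5$)
$z{\left(Q \right)} = Q^{2} - \frac{19 Q}{2}$ ($z{\left(Q \right)} = \left(Q^{2} - \frac{21 Q}{2}\right) + Q = Q^{2} - \frac{19 Q}{2}$)
$\frac{1}{\left(\frac{294}{z{\left(16 \right)}} + \frac{438}{242}\right) + 946} = \frac{1}{\left(\frac{294}{\frac{1}{2} \cdot 16 \left(-19 + 2 \cdot 16\right)} + \frac{438}{242}\right) + 946} = \frac{1}{\left(\frac{294}{\frac{1}{2} \cdot 16 \left(-19 + 32\right)} + 438 \cdot \frac{1}{242}\right) + 946} = \frac{1}{\left(\frac{294}{\frac{1}{2} \cdot 16 \cdot 13} + \frac{219}{121}\right) + 946} = \frac{1}{\left(\frac{294}{104} + \frac{219}{121}\right) + 946} = \frac{1}{\left(294 \cdot \frac{1}{104} + \frac{219}{121}\right) + 946} = \frac{1}{\left(\frac{147}{52} + \frac{219}{121}\right) + 946} = \frac{1}{\frac{29175}{6292} + 946} = \frac{1}{\frac{5981407}{6292}} = \frac{6292}{5981407}$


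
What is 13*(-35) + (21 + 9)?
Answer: -425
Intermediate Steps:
13*(-35) + (21 + 9) = -455 + 30 = -425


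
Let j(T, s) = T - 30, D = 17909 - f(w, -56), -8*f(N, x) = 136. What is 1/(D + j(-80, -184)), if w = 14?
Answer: 1/17816 ≈ 5.6129e-5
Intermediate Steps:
f(N, x) = -17 (f(N, x) = -1/8*136 = -17)
D = 17926 (D = 17909 - 1*(-17) = 17909 + 17 = 17926)
j(T, s) = -30 + T
1/(D + j(-80, -184)) = 1/(17926 + (-30 - 80)) = 1/(17926 - 110) = 1/17816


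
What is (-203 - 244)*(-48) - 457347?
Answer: -435891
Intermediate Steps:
(-203 - 244)*(-48) - 457347 = -447*(-48) - 457347 = 21456 - 457347 = -435891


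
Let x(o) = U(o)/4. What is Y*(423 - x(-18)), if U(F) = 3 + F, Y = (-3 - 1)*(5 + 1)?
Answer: -10242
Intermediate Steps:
Y = -24 (Y = -4*6 = -24)
x(o) = 3/4 + o/4 (x(o) = (3 + o)/4 = (3 + o)*(1/4) = 3/4 + o/4)
Y*(423 - x(-18)) = -24*(423 - (3/4 + (1/4)*(-18))) = -24*(423 - (3/4 - 9/2)) = -24*(423 - 1*(-15/4)) = -24*(423 + 15/4) = -24*1707/4 = -10242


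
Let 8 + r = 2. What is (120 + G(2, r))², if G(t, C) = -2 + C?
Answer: 12544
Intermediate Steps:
r = -6 (r = -8 + 2 = -6)
(120 + G(2, r))² = (120 + (-2 - 6))² = (120 - 8)² = 112² = 12544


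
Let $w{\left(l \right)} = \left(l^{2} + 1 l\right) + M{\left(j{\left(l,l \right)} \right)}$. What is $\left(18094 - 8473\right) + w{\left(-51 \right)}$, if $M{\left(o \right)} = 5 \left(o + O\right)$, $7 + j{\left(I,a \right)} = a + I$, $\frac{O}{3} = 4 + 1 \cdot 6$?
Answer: $11776$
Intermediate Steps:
$O = 30$ ($O = 3 \left(4 + 1 \cdot 6\right) = 3 \left(4 + 6\right) = 3 \cdot 10 = 30$)
$j{\left(I,a \right)} = -7 + I + a$ ($j{\left(I,a \right)} = -7 + \left(a + I\right) = -7 + \left(I + a\right) = -7 + I + a$)
$M{\left(o \right)} = 150 + 5 o$ ($M{\left(o \right)} = 5 \left(o + 30\right) = 5 \left(30 + o\right) = 150 + 5 o$)
$w{\left(l \right)} = 115 + l^{2} + 11 l$ ($w{\left(l \right)} = \left(l^{2} + 1 l\right) + \left(150 + 5 \left(-7 + l + l\right)\right) = \left(l^{2} + l\right) + \left(150 + 5 \left(-7 + 2 l\right)\right) = \left(l + l^{2}\right) + \left(150 + \left(-35 + 10 l\right)\right) = \left(l + l^{2}\right) + \left(115 + 10 l\right) = 115 + l^{2} + 11 l$)
$\left(18094 - 8473\right) + w{\left(-51 \right)} = \left(18094 - 8473\right) + \left(115 + \left(-51\right)^{2} + 11 \left(-51\right)\right) = \left(18094 - 8473\right) + \left(115 + 2601 - 561\right) = 9621 + 2155 = 11776$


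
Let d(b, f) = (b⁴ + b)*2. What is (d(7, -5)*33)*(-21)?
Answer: -3337488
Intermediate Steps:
d(b, f) = 2*b + 2*b⁴ (d(b, f) = (b + b⁴)*2 = 2*b + 2*b⁴)
(d(7, -5)*33)*(-21) = ((2*7*(1 + 7³))*33)*(-21) = ((2*7*(1 + 343))*33)*(-21) = ((2*7*344)*33)*(-21) = (4816*33)*(-21) = 158928*(-21) = -3337488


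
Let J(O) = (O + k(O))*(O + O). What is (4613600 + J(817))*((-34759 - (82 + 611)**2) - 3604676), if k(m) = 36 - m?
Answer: -19248910394016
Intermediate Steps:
J(O) = 72*O (J(O) = (O + (36 - O))*(O + O) = 36*(2*O) = 72*O)
(4613600 + J(817))*((-34759 - (82 + 611)**2) - 3604676) = (4613600 + 72*817)*((-34759 - (82 + 611)**2) - 3604676) = (4613600 + 58824)*((-34759 - 1*693**2) - 3604676) = 4672424*((-34759 - 1*480249) - 3604676) = 4672424*((-34759 - 480249) - 3604676) = 4672424*(-515008 - 3604676) = 4672424*(-4119684) = -19248910394016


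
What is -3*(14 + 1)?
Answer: -45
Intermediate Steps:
-3*(14 + 1) = -3*15 = -45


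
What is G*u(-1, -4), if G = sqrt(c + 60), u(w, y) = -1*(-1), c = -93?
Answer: I*sqrt(33) ≈ 5.7446*I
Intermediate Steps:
u(w, y) = 1
G = I*sqrt(33) (G = sqrt(-93 + 60) = sqrt(-33) = I*sqrt(33) ≈ 5.7446*I)
G*u(-1, -4) = (I*sqrt(33))*1 = I*sqrt(33)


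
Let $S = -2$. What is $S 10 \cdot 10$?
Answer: $-200$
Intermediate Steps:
$S 10 \cdot 10 = \left(-2\right) 10 \cdot 10 = \left(-20\right) 10 = -200$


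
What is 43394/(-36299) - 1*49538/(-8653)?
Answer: 83687740/18476191 ≈ 4.5295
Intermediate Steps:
43394/(-36299) - 1*49538/(-8653) = 43394*(-1/36299) - 49538*(-1/8653) = -43394/36299 + 2914/509 = 83687740/18476191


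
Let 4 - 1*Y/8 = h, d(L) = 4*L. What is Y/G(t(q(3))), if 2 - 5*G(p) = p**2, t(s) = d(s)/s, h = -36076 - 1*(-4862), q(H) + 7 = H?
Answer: -624360/7 ≈ -89194.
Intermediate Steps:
q(H) = -7 + H
h = -31214 (h = -36076 + 4862 = -31214)
t(s) = 4 (t(s) = (4*s)/s = 4)
Y = 249744 (Y = 32 - 8*(-31214) = 32 + 249712 = 249744)
G(p) = 2/5 - p**2/5
Y/G(t(q(3))) = 249744/(2/5 - 1/5*4**2) = 249744/(2/5 - 1/5*16) = 249744/(2/5 - 16/5) = 249744/(-14/5) = 249744*(-5/14) = -624360/7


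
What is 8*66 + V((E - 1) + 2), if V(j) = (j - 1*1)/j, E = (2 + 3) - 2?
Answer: 2115/4 ≈ 528.75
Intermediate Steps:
E = 3 (E = 5 - 2 = 3)
V(j) = (-1 + j)/j (V(j) = (j - 1)/j = (-1 + j)/j)
8*66 + V((E - 1) + 2) = 8*66 + (-1 + ((3 - 1) + 2))/((3 - 1) + 2) = 528 + (-1 + (2 + 2))/(2 + 2) = 528 + (-1 + 4)/4 = 528 + (¼)*3 = 528 + ¾ = 2115/4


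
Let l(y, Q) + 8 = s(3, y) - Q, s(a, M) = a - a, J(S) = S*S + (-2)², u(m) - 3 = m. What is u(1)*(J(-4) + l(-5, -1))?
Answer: 52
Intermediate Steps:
u(m) = 3 + m
J(S) = 4 + S² (J(S) = S² + 4 = 4 + S²)
s(a, M) = 0
l(y, Q) = -8 - Q (l(y, Q) = -8 + (0 - Q) = -8 - Q)
u(1)*(J(-4) + l(-5, -1)) = (3 + 1)*((4 + (-4)²) + (-8 - 1*(-1))) = 4*((4 + 16) + (-8 + 1)) = 4*(20 - 7) = 4*13 = 52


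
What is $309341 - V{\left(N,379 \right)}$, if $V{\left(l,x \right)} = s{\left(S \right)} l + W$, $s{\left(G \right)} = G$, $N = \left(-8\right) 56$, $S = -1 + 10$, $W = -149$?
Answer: $313522$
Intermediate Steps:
$S = 9$
$N = -448$
$V{\left(l,x \right)} = -149 + 9 l$ ($V{\left(l,x \right)} = 9 l - 149 = -149 + 9 l$)
$309341 - V{\left(N,379 \right)} = 309341 - \left(-149 + 9 \left(-448\right)\right) = 309341 - \left(-149 - 4032\right) = 309341 - -4181 = 309341 + 4181 = 313522$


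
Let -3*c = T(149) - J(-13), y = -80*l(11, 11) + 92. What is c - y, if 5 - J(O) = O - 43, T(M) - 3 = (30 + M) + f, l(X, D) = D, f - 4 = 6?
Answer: 2233/3 ≈ 744.33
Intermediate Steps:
f = 10 (f = 4 + 6 = 10)
T(M) = 43 + M (T(M) = 3 + ((30 + M) + 10) = 3 + (40 + M) = 43 + M)
J(O) = 48 - O (J(O) = 5 - (O - 43) = 5 - (-43 + O) = 5 + (43 - O) = 48 - O)
y = -788 (y = -80*11 + 92 = -880 + 92 = -788)
c = -131/3 (c = -((43 + 149) - (48 - 1*(-13)))/3 = -(192 - (48 + 13))/3 = -(192 - 1*61)/3 = -(192 - 61)/3 = -⅓*131 = -131/3 ≈ -43.667)
c - y = -131/3 - 1*(-788) = -131/3 + 788 = 2233/3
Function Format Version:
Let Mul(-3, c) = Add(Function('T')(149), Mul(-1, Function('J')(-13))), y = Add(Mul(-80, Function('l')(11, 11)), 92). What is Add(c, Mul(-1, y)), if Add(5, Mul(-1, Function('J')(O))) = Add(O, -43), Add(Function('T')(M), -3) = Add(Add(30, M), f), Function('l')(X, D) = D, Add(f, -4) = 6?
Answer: Rational(2233, 3) ≈ 744.33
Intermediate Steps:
f = 10 (f = Add(4, 6) = 10)
Function('T')(M) = Add(43, M) (Function('T')(M) = Add(3, Add(Add(30, M), 10)) = Add(3, Add(40, M)) = Add(43, M))
Function('J')(O) = Add(48, Mul(-1, O)) (Function('J')(O) = Add(5, Mul(-1, Add(O, -43))) = Add(5, Mul(-1, Add(-43, O))) = Add(5, Add(43, Mul(-1, O))) = Add(48, Mul(-1, O)))
y = -788 (y = Add(Mul(-80, 11), 92) = Add(-880, 92) = -788)
c = Rational(-131, 3) (c = Mul(Rational(-1, 3), Add(Add(43, 149), Mul(-1, Add(48, Mul(-1, -13))))) = Mul(Rational(-1, 3), Add(192, Mul(-1, Add(48, 13)))) = Mul(Rational(-1, 3), Add(192, Mul(-1, 61))) = Mul(Rational(-1, 3), Add(192, -61)) = Mul(Rational(-1, 3), 131) = Rational(-131, 3) ≈ -43.667)
Add(c, Mul(-1, y)) = Add(Rational(-131, 3), Mul(-1, -788)) = Add(Rational(-131, 3), 788) = Rational(2233, 3)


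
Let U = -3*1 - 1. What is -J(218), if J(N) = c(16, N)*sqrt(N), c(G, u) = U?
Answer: 4*sqrt(218) ≈ 59.059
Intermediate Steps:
U = -4 (U = -3 - 1 = -4)
c(G, u) = -4
J(N) = -4*sqrt(N)
-J(218) = -(-4)*sqrt(218) = 4*sqrt(218)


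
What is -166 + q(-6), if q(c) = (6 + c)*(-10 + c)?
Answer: -166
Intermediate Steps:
q(c) = (-10 + c)*(6 + c)
-166 + q(-6) = -166 + (-60 + (-6)**2 - 4*(-6)) = -166 + (-60 + 36 + 24) = -166 + 0 = -166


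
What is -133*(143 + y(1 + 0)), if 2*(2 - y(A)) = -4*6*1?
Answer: -20881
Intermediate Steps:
y(A) = 14 (y(A) = 2 - (-4*6)/2 = 2 - (-12) = 2 - 1/2*(-24) = 2 + 12 = 14)
-133*(143 + y(1 + 0)) = -133*(143 + 14) = -133*157 = -20881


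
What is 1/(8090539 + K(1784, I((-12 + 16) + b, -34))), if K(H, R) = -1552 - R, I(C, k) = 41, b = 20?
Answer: 1/8088946 ≈ 1.2363e-7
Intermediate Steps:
1/(8090539 + K(1784, I((-12 + 16) + b, -34))) = 1/(8090539 + (-1552 - 1*41)) = 1/(8090539 + (-1552 - 41)) = 1/(8090539 - 1593) = 1/8088946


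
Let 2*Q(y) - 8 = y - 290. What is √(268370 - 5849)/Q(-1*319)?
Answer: -18*√3241/601 ≈ -1.7051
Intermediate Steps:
Q(y) = -141 + y/2 (Q(y) = 4 + (y - 290)/2 = 4 + (-290 + y)/2 = 4 + (-145 + y/2) = -141 + y/2)
√(268370 - 5849)/Q(-1*319) = √(268370 - 5849)/(-141 + (-1*319)/2) = √262521/(-141 + (½)*(-319)) = (9*√3241)/(-141 - 319/2) = (9*√3241)/(-601/2) = (9*√3241)*(-2/601) = -18*√3241/601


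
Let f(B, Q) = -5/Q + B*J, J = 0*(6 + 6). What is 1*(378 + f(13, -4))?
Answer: 1517/4 ≈ 379.25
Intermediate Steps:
J = 0 (J = 0*12 = 0)
f(B, Q) = -5/Q (f(B, Q) = -5/Q + B*0 = -5/Q + 0 = -5/Q)
1*(378 + f(13, -4)) = 1*(378 - 5/(-4)) = 1*(378 - 5*(-¼)) = 1*(378 + 5/4) = 1*(1517/4) = 1517/4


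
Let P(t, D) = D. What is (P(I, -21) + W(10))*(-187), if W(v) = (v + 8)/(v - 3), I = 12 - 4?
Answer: 24123/7 ≈ 3446.1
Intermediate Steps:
I = 8
W(v) = (8 + v)/(-3 + v)
(P(I, -21) + W(10))*(-187) = (-21 + (8 + 10)/(-3 + 10))*(-187) = (-21 + 18/7)*(-187) = -129/7*(-187) = 24123/7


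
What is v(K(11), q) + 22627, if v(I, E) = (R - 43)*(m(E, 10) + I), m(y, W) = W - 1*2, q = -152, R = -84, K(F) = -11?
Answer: 23008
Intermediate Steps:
m(y, W) = -2 + W (m(y, W) = W - 2 = -2 + W)
v(I, E) = -1016 - 127*I (v(I, E) = (-84 - 43)*((-2 + 10) + I) = -127*(8 + I) = -1016 - 127*I)
v(K(11), q) + 22627 = (-1016 - 127*(-11)) + 22627 = (-1016 + 1397) + 22627 = 381 + 22627 = 23008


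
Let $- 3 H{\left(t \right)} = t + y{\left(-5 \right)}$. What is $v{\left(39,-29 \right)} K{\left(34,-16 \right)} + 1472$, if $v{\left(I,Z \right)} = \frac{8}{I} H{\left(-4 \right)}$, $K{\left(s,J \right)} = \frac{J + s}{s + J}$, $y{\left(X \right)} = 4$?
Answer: $1472$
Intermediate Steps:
$K{\left(s,J \right)} = 1$ ($K{\left(s,J \right)} = \frac{J + s}{J + s} = 1$)
$H{\left(t \right)} = - \frac{4}{3} - \frac{t}{3}$ ($H{\left(t \right)} = - \frac{t + 4}{3} = - \frac{4 + t}{3} = - \frac{4}{3} - \frac{t}{3}$)
$v{\left(I,Z \right)} = 0$ ($v{\left(I,Z \right)} = \frac{8}{I} \left(- \frac{4}{3} - - \frac{4}{3}\right) = \frac{8}{I} \left(- \frac{4}{3} + \frac{4}{3}\right) = \frac{8}{I} 0 = 0$)
$v{\left(39,-29 \right)} K{\left(34,-16 \right)} + 1472 = 0 \cdot 1 + 1472 = 0 + 1472 = 1472$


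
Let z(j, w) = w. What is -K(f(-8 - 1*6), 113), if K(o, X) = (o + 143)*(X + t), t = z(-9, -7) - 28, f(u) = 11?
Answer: -12012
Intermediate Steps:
t = -35 (t = -7 - 28 = -35)
K(o, X) = (-35 + X)*(143 + o) (K(o, X) = (o + 143)*(X - 35) = (143 + o)*(-35 + X) = (-35 + X)*(143 + o))
-K(f(-8 - 1*6), 113) = -(-5005 - 35*11 + 143*113 + 113*11) = -(-5005 - 385 + 16159 + 1243) = -1*12012 = -12012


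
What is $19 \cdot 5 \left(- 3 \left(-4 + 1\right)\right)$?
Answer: $855$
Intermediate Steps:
$19 \cdot 5 \left(- 3 \left(-4 + 1\right)\right) = 95 \left(\left(-3\right) \left(-3\right)\right) = 95 \cdot 9 = 855$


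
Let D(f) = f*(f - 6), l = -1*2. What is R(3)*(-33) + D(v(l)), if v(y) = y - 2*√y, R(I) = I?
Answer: -91 + 20*I*√2 ≈ -91.0 + 28.284*I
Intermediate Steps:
l = -2
D(f) = f*(-6 + f)
R(3)*(-33) + D(v(l)) = 3*(-33) + (-2 - 2*I*√2)*(-6 + (-2 - 2*I*√2)) = -99 + (-2 - 2*I*√2)*(-6 + (-2 - 2*I*√2)) = -99 + (-2 - 2*I*√2)*(-8 - 2*I*√2) = -99 + (-8 - 2*I*√2)*(-2 - 2*I*√2)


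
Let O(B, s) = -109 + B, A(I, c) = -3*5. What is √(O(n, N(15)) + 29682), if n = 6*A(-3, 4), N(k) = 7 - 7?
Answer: √29483 ≈ 171.71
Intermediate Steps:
A(I, c) = -15
N(k) = 0
n = -90 (n = 6*(-15) = -90)
√(O(n, N(15)) + 29682) = √((-109 - 90) + 29682) = √(-199 + 29682) = √29483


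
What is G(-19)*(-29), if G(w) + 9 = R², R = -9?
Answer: -2088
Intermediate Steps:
G(w) = 72 (G(w) = -9 + (-9)² = -9 + 81 = 72)
G(-19)*(-29) = 72*(-29) = -2088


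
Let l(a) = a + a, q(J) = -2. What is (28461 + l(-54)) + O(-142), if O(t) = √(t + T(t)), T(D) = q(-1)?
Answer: 28353 + 12*I ≈ 28353.0 + 12.0*I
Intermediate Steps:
l(a) = 2*a
T(D) = -2
O(t) = √(-2 + t) (O(t) = √(t - 2) = √(-2 + t))
(28461 + l(-54)) + O(-142) = (28461 + 2*(-54)) + √(-2 - 142) = (28461 - 108) + √(-144) = 28353 + 12*I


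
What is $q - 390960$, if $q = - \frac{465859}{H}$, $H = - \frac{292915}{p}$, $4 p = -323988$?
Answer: $- \frac{21750175689}{41845} \approx -5.1978 \cdot 10^{5}$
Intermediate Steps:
$p = -80997$ ($p = \frac{1}{4} \left(-323988\right) = -80997$)
$H = \frac{41845}{11571}$ ($H = - \frac{292915}{-80997} = \left(-292915\right) \left(- \frac{1}{80997}\right) = \frac{41845}{11571} \approx 3.6164$)
$q = - \frac{5390454489}{41845}$ ($q = - \frac{465859}{\frac{41845}{11571}} = \left(-465859\right) \frac{11571}{41845} = - \frac{5390454489}{41845} \approx -1.2882 \cdot 10^{5}$)
$q - 390960 = - \frac{5390454489}{41845} - 390960 = - \frac{21750175689}{41845}$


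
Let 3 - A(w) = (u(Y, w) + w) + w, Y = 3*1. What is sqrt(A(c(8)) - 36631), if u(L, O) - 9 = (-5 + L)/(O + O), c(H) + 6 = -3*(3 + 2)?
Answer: 4*I*sqrt(1008651)/21 ≈ 191.3*I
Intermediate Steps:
Y = 3
c(H) = -21 (c(H) = -6 - 3*(3 + 2) = -6 - 3*5 = -6 - 15 = -21)
u(L, O) = 9 + (-5 + L)/(2*O) (u(L, O) = 9 + (-5 + L)/(O + O) = 9 + (-5 + L)/((2*O)) = 9 + (-5 + L)*(1/(2*O)) = 9 + (-5 + L)/(2*O))
A(w) = 3 - 2*w - (-2 + 18*w)/(2*w) (A(w) = 3 - (((-5 + 3 + 18*w)/(2*w) + w) + w) = 3 - (((-2 + 18*w)/(2*w) + w) + w) = 3 - ((w + (-2 + 18*w)/(2*w)) + w) = 3 - (2*w + (-2 + 18*w)/(2*w)) = 3 + (-2*w - (-2 + 18*w)/(2*w)) = 3 - 2*w - (-2 + 18*w)/(2*w))
sqrt(A(c(8)) - 36631) = sqrt((-6 + 1/(-21) - 2*(-21)) - 36631) = sqrt((-6 - 1/21 + 42) - 36631) = sqrt(755/21 - 36631) = sqrt(-768496/21) = 4*I*sqrt(1008651)/21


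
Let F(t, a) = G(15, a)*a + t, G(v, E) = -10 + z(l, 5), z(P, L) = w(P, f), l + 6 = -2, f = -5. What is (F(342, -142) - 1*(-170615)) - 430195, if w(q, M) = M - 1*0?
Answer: -257108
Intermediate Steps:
l = -8 (l = -6 - 2 = -8)
w(q, M) = M (w(q, M) = M + 0 = M)
z(P, L) = -5
G(v, E) = -15 (G(v, E) = -10 - 5 = -15)
F(t, a) = t - 15*a (F(t, a) = -15*a + t = t - 15*a)
(F(342, -142) - 1*(-170615)) - 430195 = ((342 - 15*(-142)) - 1*(-170615)) - 430195 = ((342 + 2130) + 170615) - 430195 = (2472 + 170615) - 430195 = 173087 - 430195 = -257108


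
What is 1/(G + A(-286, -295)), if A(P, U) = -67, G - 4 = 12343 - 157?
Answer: 1/12123 ≈ 8.2488e-5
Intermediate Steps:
G = 12190 (G = 4 + (12343 - 157) = 4 + 12186 = 12190)
1/(G + A(-286, -295)) = 1/(12190 - 67) = 1/12123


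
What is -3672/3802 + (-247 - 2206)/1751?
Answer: -7877989/3328651 ≈ -2.3667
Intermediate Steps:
-3672/3802 + (-247 - 2206)/1751 = -3672*1/3802 - 2453*1/1751 = -1836/1901 - 2453/1751 = -7877989/3328651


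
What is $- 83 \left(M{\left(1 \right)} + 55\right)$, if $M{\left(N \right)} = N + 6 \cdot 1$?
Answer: $-5146$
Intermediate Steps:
$M{\left(N \right)} = 6 + N$ ($M{\left(N \right)} = N + 6 = 6 + N$)
$- 83 \left(M{\left(1 \right)} + 55\right) = - 83 \left(\left(6 + 1\right) + 55\right) = - 83 \left(7 + 55\right) = \left(-83\right) 62 = -5146$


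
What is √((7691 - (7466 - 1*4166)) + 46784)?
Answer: 5*√2047 ≈ 226.22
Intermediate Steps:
√((7691 - (7466 - 1*4166)) + 46784) = √((7691 - (7466 - 4166)) + 46784) = √((7691 - 1*3300) + 46784) = √((7691 - 3300) + 46784) = √(4391 + 46784) = √51175 = 5*√2047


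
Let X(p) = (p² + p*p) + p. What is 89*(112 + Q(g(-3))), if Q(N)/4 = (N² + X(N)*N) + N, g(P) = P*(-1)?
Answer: 36668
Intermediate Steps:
X(p) = p + 2*p² (X(p) = (p² + p²) + p = 2*p² + p = p + 2*p²)
g(P) = -P
Q(N) = 4*N + 4*N² + 4*N²*(1 + 2*N) (Q(N) = 4*((N² + (N*(1 + 2*N))*N) + N) = 4*((N² + N²*(1 + 2*N)) + N) = 4*(N + N² + N²*(1 + 2*N)) = 4*N + 4*N² + 4*N²*(1 + 2*N))
89*(112 + Q(g(-3))) = 89*(112 + 4*(-1*(-3))*(1 - 1*(-3) + (-1*(-3))*(1 + 2*(-1*(-3))))) = 89*(112 + 4*3*(1 + 3 + 3*(1 + 2*3))) = 89*(112 + 4*3*(1 + 3 + 3*(1 + 6))) = 89*(112 + 4*3*(1 + 3 + 3*7)) = 89*(112 + 4*3*(1 + 3 + 21)) = 89*(112 + 4*3*25) = 89*(112 + 300) = 89*412 = 36668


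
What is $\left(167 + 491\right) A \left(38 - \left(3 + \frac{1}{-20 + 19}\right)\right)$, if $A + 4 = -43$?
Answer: $-1113336$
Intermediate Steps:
$A = -47$ ($A = -4 - 43 = -47$)
$\left(167 + 491\right) A \left(38 - \left(3 + \frac{1}{-20 + 19}\right)\right) = \left(167 + 491\right) \left(- 47 \left(38 - \left(3 + \frac{1}{-20 + 19}\right)\right)\right) = 658 \left(- 47 \left(38 - 2\right)\right) = 658 \left(\left(-47\right) 36\right) = 658 \left(-1692\right) = -1113336$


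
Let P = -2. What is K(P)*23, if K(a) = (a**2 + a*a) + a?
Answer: 138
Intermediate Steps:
K(a) = a + 2*a**2 (K(a) = (a**2 + a**2) + a = 2*a**2 + a = a + 2*a**2)
K(P)*23 = -2*(1 + 2*(-2))*23 = -2*(1 - 4)*23 = -2*(-3)*23 = 6*23 = 138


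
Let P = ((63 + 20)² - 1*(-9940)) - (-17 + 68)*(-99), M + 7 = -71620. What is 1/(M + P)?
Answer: -1/49749 ≈ -2.0101e-5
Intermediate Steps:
M = -71627 (M = -7 - 71620 = -71627)
P = 21878 (P = (83² + 9940) - 51*(-99) = (6889 + 9940) - 1*(-5049) = 16829 + 5049 = 21878)
1/(M + P) = 1/(-71627 + 21878) = 1/(-49749) = -1/49749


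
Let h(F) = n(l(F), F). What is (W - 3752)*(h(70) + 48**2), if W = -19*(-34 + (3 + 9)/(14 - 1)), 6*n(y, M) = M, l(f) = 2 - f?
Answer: -282089882/39 ≈ -7.2331e+6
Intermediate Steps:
n(y, M) = M/6
h(F) = F/6
W = 8170/13 (W = -19*(-34 + 12/13) = -19*(-430/13) = 8170/13 ≈ 628.46)
(W - 3752)*(h(70) + 48**2) = (8170/13 - 3752)*((1/6)*70 + 48**2) = -40606*(35/3 + 2304)/13 = -40606/13*6947/3 = -282089882/39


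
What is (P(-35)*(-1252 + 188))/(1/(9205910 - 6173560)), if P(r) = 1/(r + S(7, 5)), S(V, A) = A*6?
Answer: 645284080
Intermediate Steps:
S(V, A) = 6*A
P(r) = 1/(30 + r) (P(r) = 1/(r + 6*5) = 1/(r + 30) = 1/(30 + r))
(P(-35)*(-1252 + 188))/(1/(9205910 - 6173560)) = ((-1252 + 188)/(30 - 35))/(1/(9205910 - 6173560)) = (-1064/(-5))/(1/3032350) = (-1/5*(-1064))/(1/3032350) = (1064/5)*3032350 = 645284080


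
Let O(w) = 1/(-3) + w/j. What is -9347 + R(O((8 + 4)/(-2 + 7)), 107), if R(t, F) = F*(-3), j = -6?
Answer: -9668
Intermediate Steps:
O(w) = -1/3 - w/6 (O(w) = 1/(-3) + w/(-6) = 1*(-1/3) + w*(-1/6) = -1/3 - w/6)
R(t, F) = -3*F
-9347 + R(O((8 + 4)/(-2 + 7)), 107) = -9347 - 3*107 = -9347 - 321 = -9668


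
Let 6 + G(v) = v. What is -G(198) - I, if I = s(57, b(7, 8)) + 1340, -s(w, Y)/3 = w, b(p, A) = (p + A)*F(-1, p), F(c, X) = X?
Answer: -1361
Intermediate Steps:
b(p, A) = p*(A + p) (b(p, A) = (p + A)*p = (A + p)*p = p*(A + p))
s(w, Y) = -3*w
G(v) = -6 + v
I = 1169 (I = -3*57 + 1340 = -171 + 1340 = 1169)
-G(198) - I = -(-6 + 198) - 1*1169 = -1*192 - 1169 = -192 - 1169 = -1361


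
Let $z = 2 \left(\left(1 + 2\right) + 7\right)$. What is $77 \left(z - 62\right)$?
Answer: $-3234$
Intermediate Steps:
$z = 20$ ($z = 2 \left(3 + 7\right) = 2 \cdot 10 = 20$)
$77 \left(z - 62\right) = 77 \left(20 - 62\right) = 77 \left(-42\right) = -3234$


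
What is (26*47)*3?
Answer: 3666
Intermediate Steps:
(26*47)*3 = 1222*3 = 3666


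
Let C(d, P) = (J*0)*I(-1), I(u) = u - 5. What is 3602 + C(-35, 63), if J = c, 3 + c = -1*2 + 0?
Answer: 3602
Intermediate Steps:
c = -5 (c = -3 + (-1*2 + 0) = -3 + (-2 + 0) = -3 - 2 = -5)
I(u) = -5 + u
J = -5
C(d, P) = 0 (C(d, P) = (-5*0)*(-5 - 1) = 0*(-6) = 0)
3602 + C(-35, 63) = 3602 + 0 = 3602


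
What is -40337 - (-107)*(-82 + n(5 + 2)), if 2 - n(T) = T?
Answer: -49646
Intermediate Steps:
n(T) = 2 - T
-40337 - (-107)*(-82 + n(5 + 2)) = -40337 - (-107)*(-82 + (2 - (5 + 2))) = -40337 - (-107)*(-82 + (2 - 1*7)) = -40337 - (-107)*(-82 + (2 - 7)) = -40337 - (-107)*(-82 - 5) = -40337 - (-107)*(-87) = -40337 - 1*9309 = -40337 - 9309 = -49646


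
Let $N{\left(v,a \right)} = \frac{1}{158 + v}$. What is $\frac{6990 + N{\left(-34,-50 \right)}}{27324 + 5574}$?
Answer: $\frac{866761}{4079352} \approx 0.21248$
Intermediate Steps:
$\frac{6990 + N{\left(-34,-50 \right)}}{27324 + 5574} = \frac{6990 + \frac{1}{158 - 34}}{27324 + 5574} = \frac{6990 + \frac{1}{124}}{32898} = \left(6990 + \frac{1}{124}\right) \frac{1}{32898} = \frac{866761}{124} \cdot \frac{1}{32898} = \frac{866761}{4079352}$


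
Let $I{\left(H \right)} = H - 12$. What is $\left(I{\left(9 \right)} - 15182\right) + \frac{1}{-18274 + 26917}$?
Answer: $- \frac{131243954}{8643} \approx -15185.0$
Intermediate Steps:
$I{\left(H \right)} = -12 + H$
$\left(I{\left(9 \right)} - 15182\right) + \frac{1}{-18274 + 26917} = \left(\left(-12 + 9\right) - 15182\right) + \frac{1}{-18274 + 26917} = \left(-3 - 15182\right) + \frac{1}{8643} = -15185 + \frac{1}{8643} = - \frac{131243954}{8643}$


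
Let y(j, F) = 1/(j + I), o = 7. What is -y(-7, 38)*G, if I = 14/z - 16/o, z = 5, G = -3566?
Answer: -124810/227 ≈ -549.82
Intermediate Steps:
I = 18/35 (I = 14/5 - 16/7 = 18/35 ≈ 0.51429)
y(j, F) = 1/(18/35 + j) (y(j, F) = 1/(j + 18/35) = 1/(18/35 + j))
-y(-7, 38)*G = -35/(18 + 35*(-7))*(-3566) = -35/(18 - 245)*(-3566) = -35/(-227)*(-3566) = -35*(-1/227)*(-3566) = -(-35)*(-3566)/227 = -1*124810/227 = -124810/227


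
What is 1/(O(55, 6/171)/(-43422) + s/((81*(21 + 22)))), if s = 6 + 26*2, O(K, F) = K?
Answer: 50412942/775637 ≈ 64.995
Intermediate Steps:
s = 58 (s = 6 + 52 = 58)
1/(O(55, 6/171)/(-43422) + s/((81*(21 + 22)))) = 1/(55/(-43422) + 58/((81*(21 + 22)))) = 1/(55*(-1/43422) + 58/((81*43))) = 1/(-55/43422 + 58/3483) = 1/(775637/50412942) = 50412942/775637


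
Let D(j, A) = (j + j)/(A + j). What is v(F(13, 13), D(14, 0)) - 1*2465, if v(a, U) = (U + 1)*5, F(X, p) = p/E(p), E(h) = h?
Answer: -2450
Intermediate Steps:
D(j, A) = 2*j/(A + j) (D(j, A) = (2*j)/(A + j) = 2*j/(A + j))
F(X, p) = 1 (F(X, p) = p/p = 1)
v(a, U) = 5 + 5*U (v(a, U) = (1 + U)*5 = 5 + 5*U)
v(F(13, 13), D(14, 0)) - 1*2465 = (5 + 5*(2*14/(0 + 14))) - 1*2465 = (5 + 5*(2*14/14)) - 2465 = (5 + 5*(2*14*(1/14))) - 2465 = (5 + 5*2) - 2465 = (5 + 10) - 2465 = 15 - 2465 = -2450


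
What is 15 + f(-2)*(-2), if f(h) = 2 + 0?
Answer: 11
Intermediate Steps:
f(h) = 2
15 + f(-2)*(-2) = 15 + 2*(-2) = 15 - 4 = 11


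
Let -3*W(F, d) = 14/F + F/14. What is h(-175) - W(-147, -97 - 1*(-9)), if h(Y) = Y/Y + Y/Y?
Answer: -193/126 ≈ -1.5317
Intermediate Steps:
W(F, d) = -14/(3*F) - F/42 (W(F, d) = -(14/F + F/14)/3 = -14/(3*F) - F/42)
h(Y) = 2 (h(Y) = 1 + 1 = 2)
h(-175) - W(-147, -97 - 1*(-9)) = 2 - (-196 - 1*(-147)²)/(42*(-147)) = 2 - (-1)*(-196 - 1*21609)/(42*147) = 2 - (-1)*(-196 - 21609)/(42*147) = 2 - (-1)*(-21805)/(42*147) = 2 - 1*445/126 = 2 - 445/126 = -193/126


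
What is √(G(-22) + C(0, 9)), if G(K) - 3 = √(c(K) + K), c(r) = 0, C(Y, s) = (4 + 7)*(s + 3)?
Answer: √(135 + I*√22) ≈ 11.621 + 0.2018*I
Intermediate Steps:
C(Y, s) = 33 + 11*s (C(Y, s) = 11*(3 + s) = 33 + 11*s)
G(K) = 3 + √K (G(K) = 3 + √(0 + K) = 3 + √K)
√(G(-22) + C(0, 9)) = √((3 + √(-22)) + (33 + 11*9)) = √((3 + I*√22) + (33 + 99)) = √((3 + I*√22) + 132) = √(135 + I*√22)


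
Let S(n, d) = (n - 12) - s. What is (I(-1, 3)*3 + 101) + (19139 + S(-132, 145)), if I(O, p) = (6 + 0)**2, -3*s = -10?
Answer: 57602/3 ≈ 19201.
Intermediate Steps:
s = 10/3 (s = -1/3*(-10) = 10/3 ≈ 3.3333)
I(O, p) = 36 (I(O, p) = 6**2 = 36)
S(n, d) = -46/3 + n (S(n, d) = (n - 12) - 1*10/3 = (-12 + n) - 10/3 = -46/3 + n)
(I(-1, 3)*3 + 101) + (19139 + S(-132, 145)) = (36*3 + 101) + (19139 + (-46/3 - 132)) = (108 + 101) + (19139 - 442/3) = 209 + 56975/3 = 57602/3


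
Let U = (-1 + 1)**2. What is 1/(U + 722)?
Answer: 1/722 ≈ 0.0013850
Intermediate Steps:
U = 0 (U = 0**2 = 0)
1/(U + 722) = 1/(0 + 722) = 1/722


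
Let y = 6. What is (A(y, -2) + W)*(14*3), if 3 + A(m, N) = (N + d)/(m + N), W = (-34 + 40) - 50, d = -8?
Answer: -2079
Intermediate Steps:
W = -44 (W = 6 - 50 = -44)
A(m, N) = -3 + (-8 + N)/(N + m) (A(m, N) = -3 + (N - 8)/(m + N) = -3 + (-8 + N)/(N + m))
(A(y, -2) + W)*(14*3) = ((-8 - 3*6 - 2*(-2))/(-2 + 6) - 44)*(14*3) = ((-8 - 18 + 4)/4 - 44)*42 = ((¼)*(-22) - 44)*42 = (-11/2 - 44)*42 = -99/2*42 = -2079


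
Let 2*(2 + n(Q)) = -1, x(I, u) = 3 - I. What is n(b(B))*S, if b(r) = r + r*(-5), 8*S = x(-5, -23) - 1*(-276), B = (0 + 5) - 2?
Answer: -355/4 ≈ -88.750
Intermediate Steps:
B = 3 (B = 5 - 2 = 3)
S = 71/2 (S = ((3 - 1*(-5)) - 1*(-276))/8 = ((3 + 5) + 276)/8 = (8 + 276)/8 = (⅛)*284 = 71/2 ≈ 35.500)
b(r) = -4*r (b(r) = r - 5*r = -4*r)
n(Q) = -5/2 (n(Q) = -2 + (½)*(-1) = -2 - ½ = -5/2)
n(b(B))*S = -5/2*71/2 = -355/4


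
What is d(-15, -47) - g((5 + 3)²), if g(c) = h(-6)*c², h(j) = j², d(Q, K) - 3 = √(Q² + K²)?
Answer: -147453 + √2434 ≈ -1.4740e+5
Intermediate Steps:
d(Q, K) = 3 + √(K² + Q²) (d(Q, K) = 3 + √(Q² + K²) = 3 + √(K² + Q²))
g(c) = 36*c² (g(c) = (-6)²*c² = 36*c²)
d(-15, -47) - g((5 + 3)²) = (3 + √((-47)² + (-15)²)) - 36*((5 + 3)²)² = (3 + √(2209 + 225)) - 36*(8²)² = (3 + √2434) - 36*64² = (3 + √2434) - 36*4096 = (3 + √2434) - 1*147456 = (3 + √2434) - 147456 = -147453 + √2434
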